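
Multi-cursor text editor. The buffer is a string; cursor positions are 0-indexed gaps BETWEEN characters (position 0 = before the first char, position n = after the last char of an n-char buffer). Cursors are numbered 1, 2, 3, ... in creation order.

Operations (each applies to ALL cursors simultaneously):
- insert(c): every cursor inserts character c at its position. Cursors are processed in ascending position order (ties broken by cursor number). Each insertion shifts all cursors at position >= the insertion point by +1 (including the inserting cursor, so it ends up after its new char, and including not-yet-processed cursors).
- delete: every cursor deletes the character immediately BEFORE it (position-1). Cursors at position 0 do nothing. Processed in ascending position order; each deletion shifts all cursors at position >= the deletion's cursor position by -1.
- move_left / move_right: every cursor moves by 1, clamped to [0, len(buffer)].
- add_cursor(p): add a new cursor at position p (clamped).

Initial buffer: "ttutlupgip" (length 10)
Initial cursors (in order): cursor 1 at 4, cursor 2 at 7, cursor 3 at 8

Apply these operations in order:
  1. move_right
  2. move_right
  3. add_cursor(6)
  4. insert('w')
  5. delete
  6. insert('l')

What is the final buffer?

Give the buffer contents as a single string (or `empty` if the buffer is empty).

After op 1 (move_right): buffer="ttutlupgip" (len 10), cursors c1@5 c2@8 c3@9, authorship ..........
After op 2 (move_right): buffer="ttutlupgip" (len 10), cursors c1@6 c2@9 c3@10, authorship ..........
After op 3 (add_cursor(6)): buffer="ttutlupgip" (len 10), cursors c1@6 c4@6 c2@9 c3@10, authorship ..........
After op 4 (insert('w')): buffer="ttutluwwpgiwpw" (len 14), cursors c1@8 c4@8 c2@12 c3@14, authorship ......14...2.3
After op 5 (delete): buffer="ttutlupgip" (len 10), cursors c1@6 c4@6 c2@9 c3@10, authorship ..........
After op 6 (insert('l')): buffer="ttutlullpgilpl" (len 14), cursors c1@8 c4@8 c2@12 c3@14, authorship ......14...2.3

Answer: ttutlullpgilpl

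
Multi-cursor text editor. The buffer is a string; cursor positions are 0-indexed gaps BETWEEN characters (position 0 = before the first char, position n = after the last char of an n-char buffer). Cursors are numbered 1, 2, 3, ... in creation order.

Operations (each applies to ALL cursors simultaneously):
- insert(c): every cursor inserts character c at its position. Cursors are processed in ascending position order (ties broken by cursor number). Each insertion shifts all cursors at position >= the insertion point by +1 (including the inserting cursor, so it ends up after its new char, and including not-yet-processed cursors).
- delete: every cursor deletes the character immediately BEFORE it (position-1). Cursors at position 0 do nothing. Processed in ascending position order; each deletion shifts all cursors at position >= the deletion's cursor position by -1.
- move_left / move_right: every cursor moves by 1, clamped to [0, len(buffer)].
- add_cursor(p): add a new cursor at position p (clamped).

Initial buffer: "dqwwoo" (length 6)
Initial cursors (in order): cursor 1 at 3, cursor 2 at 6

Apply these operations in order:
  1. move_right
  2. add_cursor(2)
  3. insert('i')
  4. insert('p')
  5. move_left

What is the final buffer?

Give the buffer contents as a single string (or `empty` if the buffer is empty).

Answer: dqipwwipooip

Derivation:
After op 1 (move_right): buffer="dqwwoo" (len 6), cursors c1@4 c2@6, authorship ......
After op 2 (add_cursor(2)): buffer="dqwwoo" (len 6), cursors c3@2 c1@4 c2@6, authorship ......
After op 3 (insert('i')): buffer="dqiwwiooi" (len 9), cursors c3@3 c1@6 c2@9, authorship ..3..1..2
After op 4 (insert('p')): buffer="dqipwwipooip" (len 12), cursors c3@4 c1@8 c2@12, authorship ..33..11..22
After op 5 (move_left): buffer="dqipwwipooip" (len 12), cursors c3@3 c1@7 c2@11, authorship ..33..11..22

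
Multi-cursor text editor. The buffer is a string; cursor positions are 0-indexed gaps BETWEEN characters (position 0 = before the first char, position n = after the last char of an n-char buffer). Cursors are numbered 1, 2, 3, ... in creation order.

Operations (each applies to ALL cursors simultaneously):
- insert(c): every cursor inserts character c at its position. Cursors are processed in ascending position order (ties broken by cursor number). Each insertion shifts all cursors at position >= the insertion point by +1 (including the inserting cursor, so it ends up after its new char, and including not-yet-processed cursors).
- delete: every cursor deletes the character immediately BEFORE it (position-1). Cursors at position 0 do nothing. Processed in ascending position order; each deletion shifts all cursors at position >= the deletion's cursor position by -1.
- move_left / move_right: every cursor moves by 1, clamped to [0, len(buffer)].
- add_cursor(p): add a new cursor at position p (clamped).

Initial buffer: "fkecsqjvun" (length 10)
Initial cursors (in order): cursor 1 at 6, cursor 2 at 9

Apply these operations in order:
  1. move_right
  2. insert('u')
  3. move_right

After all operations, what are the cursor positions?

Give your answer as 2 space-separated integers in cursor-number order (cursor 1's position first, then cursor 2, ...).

Answer: 9 12

Derivation:
After op 1 (move_right): buffer="fkecsqjvun" (len 10), cursors c1@7 c2@10, authorship ..........
After op 2 (insert('u')): buffer="fkecsqjuvunu" (len 12), cursors c1@8 c2@12, authorship .......1...2
After op 3 (move_right): buffer="fkecsqjuvunu" (len 12), cursors c1@9 c2@12, authorship .......1...2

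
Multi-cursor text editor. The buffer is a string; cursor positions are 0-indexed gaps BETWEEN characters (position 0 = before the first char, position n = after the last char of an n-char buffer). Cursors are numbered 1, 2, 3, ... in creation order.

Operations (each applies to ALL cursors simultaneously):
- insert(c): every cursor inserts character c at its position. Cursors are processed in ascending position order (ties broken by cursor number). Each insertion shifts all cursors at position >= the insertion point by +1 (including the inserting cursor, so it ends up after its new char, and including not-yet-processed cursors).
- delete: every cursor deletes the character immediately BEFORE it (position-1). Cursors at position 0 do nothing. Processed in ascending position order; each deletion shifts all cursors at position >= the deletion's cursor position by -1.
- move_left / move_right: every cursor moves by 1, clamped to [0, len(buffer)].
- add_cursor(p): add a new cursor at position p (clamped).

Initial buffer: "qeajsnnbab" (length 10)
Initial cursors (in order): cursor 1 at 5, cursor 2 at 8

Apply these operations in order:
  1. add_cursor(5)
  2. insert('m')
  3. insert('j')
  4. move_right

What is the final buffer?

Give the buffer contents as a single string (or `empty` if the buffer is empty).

After op 1 (add_cursor(5)): buffer="qeajsnnbab" (len 10), cursors c1@5 c3@5 c2@8, authorship ..........
After op 2 (insert('m')): buffer="qeajsmmnnbmab" (len 13), cursors c1@7 c3@7 c2@11, authorship .....13...2..
After op 3 (insert('j')): buffer="qeajsmmjjnnbmjab" (len 16), cursors c1@9 c3@9 c2@14, authorship .....1313...22..
After op 4 (move_right): buffer="qeajsmmjjnnbmjab" (len 16), cursors c1@10 c3@10 c2@15, authorship .....1313...22..

Answer: qeajsmmjjnnbmjab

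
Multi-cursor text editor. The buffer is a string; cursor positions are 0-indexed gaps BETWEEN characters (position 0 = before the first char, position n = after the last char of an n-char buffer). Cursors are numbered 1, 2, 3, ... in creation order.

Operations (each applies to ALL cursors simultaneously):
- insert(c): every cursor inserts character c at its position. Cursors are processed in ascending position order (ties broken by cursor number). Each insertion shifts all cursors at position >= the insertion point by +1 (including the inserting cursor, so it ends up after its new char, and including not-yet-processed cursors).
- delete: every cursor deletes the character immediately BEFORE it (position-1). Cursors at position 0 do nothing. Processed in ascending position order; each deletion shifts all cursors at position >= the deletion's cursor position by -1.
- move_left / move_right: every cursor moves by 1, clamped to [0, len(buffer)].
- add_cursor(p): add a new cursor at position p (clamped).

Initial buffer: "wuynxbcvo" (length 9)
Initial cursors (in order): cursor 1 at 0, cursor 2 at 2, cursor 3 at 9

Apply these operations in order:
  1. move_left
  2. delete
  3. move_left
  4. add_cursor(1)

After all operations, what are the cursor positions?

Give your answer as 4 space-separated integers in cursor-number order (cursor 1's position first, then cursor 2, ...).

After op 1 (move_left): buffer="wuynxbcvo" (len 9), cursors c1@0 c2@1 c3@8, authorship .........
After op 2 (delete): buffer="uynxbco" (len 7), cursors c1@0 c2@0 c3@6, authorship .......
After op 3 (move_left): buffer="uynxbco" (len 7), cursors c1@0 c2@0 c3@5, authorship .......
After op 4 (add_cursor(1)): buffer="uynxbco" (len 7), cursors c1@0 c2@0 c4@1 c3@5, authorship .......

Answer: 0 0 5 1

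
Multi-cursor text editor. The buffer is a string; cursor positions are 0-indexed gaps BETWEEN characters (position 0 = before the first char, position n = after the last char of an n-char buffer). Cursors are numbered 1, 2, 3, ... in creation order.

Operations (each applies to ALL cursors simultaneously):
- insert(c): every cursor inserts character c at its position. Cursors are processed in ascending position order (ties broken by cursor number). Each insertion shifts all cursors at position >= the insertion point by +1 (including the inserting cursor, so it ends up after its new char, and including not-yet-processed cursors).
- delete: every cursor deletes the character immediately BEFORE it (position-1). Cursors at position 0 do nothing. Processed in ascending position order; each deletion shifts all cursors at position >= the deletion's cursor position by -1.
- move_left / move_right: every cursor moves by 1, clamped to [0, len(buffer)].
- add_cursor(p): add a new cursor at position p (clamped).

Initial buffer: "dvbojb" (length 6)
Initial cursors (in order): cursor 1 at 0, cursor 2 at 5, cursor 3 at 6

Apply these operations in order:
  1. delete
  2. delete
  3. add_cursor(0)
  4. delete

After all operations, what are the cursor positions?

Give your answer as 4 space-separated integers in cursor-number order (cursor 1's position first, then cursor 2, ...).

Answer: 0 0 0 0

Derivation:
After op 1 (delete): buffer="dvbo" (len 4), cursors c1@0 c2@4 c3@4, authorship ....
After op 2 (delete): buffer="dv" (len 2), cursors c1@0 c2@2 c3@2, authorship ..
After op 3 (add_cursor(0)): buffer="dv" (len 2), cursors c1@0 c4@0 c2@2 c3@2, authorship ..
After op 4 (delete): buffer="" (len 0), cursors c1@0 c2@0 c3@0 c4@0, authorship 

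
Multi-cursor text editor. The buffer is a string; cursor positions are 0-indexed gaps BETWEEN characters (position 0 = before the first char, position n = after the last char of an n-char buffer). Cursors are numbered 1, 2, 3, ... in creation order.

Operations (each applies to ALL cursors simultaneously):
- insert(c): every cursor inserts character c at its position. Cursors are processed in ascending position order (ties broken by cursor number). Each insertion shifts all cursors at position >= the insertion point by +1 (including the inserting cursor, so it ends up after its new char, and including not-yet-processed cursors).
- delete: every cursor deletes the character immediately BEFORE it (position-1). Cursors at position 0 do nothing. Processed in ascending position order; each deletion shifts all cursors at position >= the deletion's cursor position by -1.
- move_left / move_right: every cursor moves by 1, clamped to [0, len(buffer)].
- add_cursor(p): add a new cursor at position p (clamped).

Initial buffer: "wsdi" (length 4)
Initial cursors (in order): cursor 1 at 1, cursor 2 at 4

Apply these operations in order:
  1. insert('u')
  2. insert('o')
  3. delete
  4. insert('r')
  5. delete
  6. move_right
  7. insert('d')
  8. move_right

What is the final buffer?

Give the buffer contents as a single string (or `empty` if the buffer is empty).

After op 1 (insert('u')): buffer="wusdiu" (len 6), cursors c1@2 c2@6, authorship .1...2
After op 2 (insert('o')): buffer="wuosdiuo" (len 8), cursors c1@3 c2@8, authorship .11...22
After op 3 (delete): buffer="wusdiu" (len 6), cursors c1@2 c2@6, authorship .1...2
After op 4 (insert('r')): buffer="wursdiur" (len 8), cursors c1@3 c2@8, authorship .11...22
After op 5 (delete): buffer="wusdiu" (len 6), cursors c1@2 c2@6, authorship .1...2
After op 6 (move_right): buffer="wusdiu" (len 6), cursors c1@3 c2@6, authorship .1...2
After op 7 (insert('d')): buffer="wusddiud" (len 8), cursors c1@4 c2@8, authorship .1.1..22
After op 8 (move_right): buffer="wusddiud" (len 8), cursors c1@5 c2@8, authorship .1.1..22

Answer: wusddiud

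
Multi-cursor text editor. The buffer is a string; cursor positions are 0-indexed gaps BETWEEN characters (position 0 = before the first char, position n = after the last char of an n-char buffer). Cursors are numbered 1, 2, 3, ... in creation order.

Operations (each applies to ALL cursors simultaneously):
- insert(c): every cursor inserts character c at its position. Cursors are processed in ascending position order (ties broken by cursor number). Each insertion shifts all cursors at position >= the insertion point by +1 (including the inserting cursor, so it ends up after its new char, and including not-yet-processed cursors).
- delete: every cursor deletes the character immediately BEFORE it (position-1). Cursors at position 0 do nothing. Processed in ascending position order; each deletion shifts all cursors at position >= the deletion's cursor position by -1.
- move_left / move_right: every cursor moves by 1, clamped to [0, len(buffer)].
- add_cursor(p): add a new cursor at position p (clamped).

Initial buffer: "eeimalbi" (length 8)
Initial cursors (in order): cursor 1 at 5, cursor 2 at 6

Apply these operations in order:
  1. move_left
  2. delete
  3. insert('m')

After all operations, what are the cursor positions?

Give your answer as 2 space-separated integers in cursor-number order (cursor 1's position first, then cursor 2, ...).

Answer: 5 5

Derivation:
After op 1 (move_left): buffer="eeimalbi" (len 8), cursors c1@4 c2@5, authorship ........
After op 2 (delete): buffer="eeilbi" (len 6), cursors c1@3 c2@3, authorship ......
After op 3 (insert('m')): buffer="eeimmlbi" (len 8), cursors c1@5 c2@5, authorship ...12...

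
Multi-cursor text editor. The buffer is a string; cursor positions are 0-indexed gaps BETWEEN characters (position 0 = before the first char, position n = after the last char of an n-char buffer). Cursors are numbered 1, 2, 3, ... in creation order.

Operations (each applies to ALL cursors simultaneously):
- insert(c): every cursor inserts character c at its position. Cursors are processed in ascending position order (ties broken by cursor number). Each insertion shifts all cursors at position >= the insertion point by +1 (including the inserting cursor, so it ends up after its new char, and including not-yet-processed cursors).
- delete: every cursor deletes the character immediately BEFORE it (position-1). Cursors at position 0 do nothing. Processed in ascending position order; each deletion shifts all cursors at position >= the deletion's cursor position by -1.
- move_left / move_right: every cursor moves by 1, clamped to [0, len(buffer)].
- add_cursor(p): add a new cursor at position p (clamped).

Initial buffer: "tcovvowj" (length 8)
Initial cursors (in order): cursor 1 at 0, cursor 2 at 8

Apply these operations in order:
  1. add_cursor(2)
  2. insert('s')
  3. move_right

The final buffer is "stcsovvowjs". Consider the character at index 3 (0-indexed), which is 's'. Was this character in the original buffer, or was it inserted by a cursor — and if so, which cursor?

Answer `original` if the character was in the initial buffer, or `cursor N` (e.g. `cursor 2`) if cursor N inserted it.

After op 1 (add_cursor(2)): buffer="tcovvowj" (len 8), cursors c1@0 c3@2 c2@8, authorship ........
After op 2 (insert('s')): buffer="stcsovvowjs" (len 11), cursors c1@1 c3@4 c2@11, authorship 1..3......2
After op 3 (move_right): buffer="stcsovvowjs" (len 11), cursors c1@2 c3@5 c2@11, authorship 1..3......2
Authorship (.=original, N=cursor N): 1 . . 3 . . . . . . 2
Index 3: author = 3

Answer: cursor 3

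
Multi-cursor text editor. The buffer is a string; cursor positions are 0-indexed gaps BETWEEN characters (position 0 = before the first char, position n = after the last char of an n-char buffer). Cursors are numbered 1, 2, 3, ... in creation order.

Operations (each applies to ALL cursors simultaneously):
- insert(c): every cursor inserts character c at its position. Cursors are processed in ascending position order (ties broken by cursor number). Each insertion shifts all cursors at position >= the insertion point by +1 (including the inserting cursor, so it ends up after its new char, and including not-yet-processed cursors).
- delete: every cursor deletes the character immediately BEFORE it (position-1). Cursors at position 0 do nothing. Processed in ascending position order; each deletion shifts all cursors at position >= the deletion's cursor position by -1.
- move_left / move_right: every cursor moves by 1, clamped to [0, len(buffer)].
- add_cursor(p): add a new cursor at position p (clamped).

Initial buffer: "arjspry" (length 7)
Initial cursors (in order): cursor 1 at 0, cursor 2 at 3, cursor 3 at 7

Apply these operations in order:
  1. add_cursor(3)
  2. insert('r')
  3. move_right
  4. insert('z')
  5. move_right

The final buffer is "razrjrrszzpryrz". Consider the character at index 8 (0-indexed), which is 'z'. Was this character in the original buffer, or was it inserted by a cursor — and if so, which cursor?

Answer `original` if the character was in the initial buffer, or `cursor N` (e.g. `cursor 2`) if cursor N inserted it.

After op 1 (add_cursor(3)): buffer="arjspry" (len 7), cursors c1@0 c2@3 c4@3 c3@7, authorship .......
After op 2 (insert('r')): buffer="rarjrrspryr" (len 11), cursors c1@1 c2@6 c4@6 c3@11, authorship 1...24....3
After op 3 (move_right): buffer="rarjrrspryr" (len 11), cursors c1@2 c2@7 c4@7 c3@11, authorship 1...24....3
After op 4 (insert('z')): buffer="razrjrrszzpryrz" (len 15), cursors c1@3 c2@10 c4@10 c3@15, authorship 1.1..24.24...33
After op 5 (move_right): buffer="razrjrrszzpryrz" (len 15), cursors c1@4 c2@11 c4@11 c3@15, authorship 1.1..24.24...33
Authorship (.=original, N=cursor N): 1 . 1 . . 2 4 . 2 4 . . . 3 3
Index 8: author = 2

Answer: cursor 2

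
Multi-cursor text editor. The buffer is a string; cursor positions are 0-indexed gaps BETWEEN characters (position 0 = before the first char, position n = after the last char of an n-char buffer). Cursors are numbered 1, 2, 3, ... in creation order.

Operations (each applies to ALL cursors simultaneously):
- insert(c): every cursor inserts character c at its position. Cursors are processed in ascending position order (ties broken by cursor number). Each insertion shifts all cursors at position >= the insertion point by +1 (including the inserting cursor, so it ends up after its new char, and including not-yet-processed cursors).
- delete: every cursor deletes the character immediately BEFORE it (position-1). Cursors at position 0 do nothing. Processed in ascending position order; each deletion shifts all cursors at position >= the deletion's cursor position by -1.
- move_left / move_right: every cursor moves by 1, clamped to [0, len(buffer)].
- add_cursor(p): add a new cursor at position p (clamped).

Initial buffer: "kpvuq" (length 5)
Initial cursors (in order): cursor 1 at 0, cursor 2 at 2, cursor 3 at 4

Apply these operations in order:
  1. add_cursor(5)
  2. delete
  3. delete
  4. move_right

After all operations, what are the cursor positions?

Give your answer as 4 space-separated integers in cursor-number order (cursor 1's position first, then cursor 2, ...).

Answer: 0 0 0 0

Derivation:
After op 1 (add_cursor(5)): buffer="kpvuq" (len 5), cursors c1@0 c2@2 c3@4 c4@5, authorship .....
After op 2 (delete): buffer="kv" (len 2), cursors c1@0 c2@1 c3@2 c4@2, authorship ..
After op 3 (delete): buffer="" (len 0), cursors c1@0 c2@0 c3@0 c4@0, authorship 
After op 4 (move_right): buffer="" (len 0), cursors c1@0 c2@0 c3@0 c4@0, authorship 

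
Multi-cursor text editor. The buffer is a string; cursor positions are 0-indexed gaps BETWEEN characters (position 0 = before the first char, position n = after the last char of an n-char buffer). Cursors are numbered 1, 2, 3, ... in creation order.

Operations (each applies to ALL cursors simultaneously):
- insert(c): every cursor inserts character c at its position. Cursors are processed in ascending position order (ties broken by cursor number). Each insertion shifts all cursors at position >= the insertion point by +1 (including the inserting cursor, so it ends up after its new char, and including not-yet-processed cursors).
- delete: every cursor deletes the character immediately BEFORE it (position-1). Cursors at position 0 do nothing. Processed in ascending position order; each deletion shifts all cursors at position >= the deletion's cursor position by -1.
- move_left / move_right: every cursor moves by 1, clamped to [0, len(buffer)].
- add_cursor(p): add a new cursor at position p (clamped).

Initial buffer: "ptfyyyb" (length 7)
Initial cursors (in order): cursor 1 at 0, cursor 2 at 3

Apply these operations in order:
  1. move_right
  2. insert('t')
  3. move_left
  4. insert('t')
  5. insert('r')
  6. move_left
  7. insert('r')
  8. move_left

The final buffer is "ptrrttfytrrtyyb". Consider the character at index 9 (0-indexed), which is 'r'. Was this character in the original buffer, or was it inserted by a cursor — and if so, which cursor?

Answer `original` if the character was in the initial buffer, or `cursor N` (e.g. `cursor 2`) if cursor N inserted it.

After op 1 (move_right): buffer="ptfyyyb" (len 7), cursors c1@1 c2@4, authorship .......
After op 2 (insert('t')): buffer="pttfytyyb" (len 9), cursors c1@2 c2@6, authorship .1...2...
After op 3 (move_left): buffer="pttfytyyb" (len 9), cursors c1@1 c2@5, authorship .1...2...
After op 4 (insert('t')): buffer="ptttfyttyyb" (len 11), cursors c1@2 c2@7, authorship .11...22...
After op 5 (insert('r')): buffer="ptrttfytrtyyb" (len 13), cursors c1@3 c2@9, authorship .111...222...
After op 6 (move_left): buffer="ptrttfytrtyyb" (len 13), cursors c1@2 c2@8, authorship .111...222...
After op 7 (insert('r')): buffer="ptrrttfytrrtyyb" (len 15), cursors c1@3 c2@10, authorship .1111...2222...
After op 8 (move_left): buffer="ptrrttfytrrtyyb" (len 15), cursors c1@2 c2@9, authorship .1111...2222...
Authorship (.=original, N=cursor N): . 1 1 1 1 . . . 2 2 2 2 . . .
Index 9: author = 2

Answer: cursor 2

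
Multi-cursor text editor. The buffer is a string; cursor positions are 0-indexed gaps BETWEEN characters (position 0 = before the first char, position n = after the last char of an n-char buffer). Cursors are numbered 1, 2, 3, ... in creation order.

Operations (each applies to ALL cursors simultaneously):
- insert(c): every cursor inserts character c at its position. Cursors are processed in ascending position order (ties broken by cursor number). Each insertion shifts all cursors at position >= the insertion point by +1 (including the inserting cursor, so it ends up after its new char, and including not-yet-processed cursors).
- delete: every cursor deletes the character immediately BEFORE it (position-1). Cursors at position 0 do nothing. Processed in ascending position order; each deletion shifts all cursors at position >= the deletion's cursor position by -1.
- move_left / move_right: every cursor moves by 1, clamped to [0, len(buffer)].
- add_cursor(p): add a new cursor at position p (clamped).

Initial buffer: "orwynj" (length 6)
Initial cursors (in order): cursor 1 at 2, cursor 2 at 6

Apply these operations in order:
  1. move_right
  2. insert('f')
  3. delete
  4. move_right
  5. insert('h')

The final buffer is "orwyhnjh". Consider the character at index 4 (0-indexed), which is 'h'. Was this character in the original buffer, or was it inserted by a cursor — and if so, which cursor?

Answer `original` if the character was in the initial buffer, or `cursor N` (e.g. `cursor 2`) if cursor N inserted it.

After op 1 (move_right): buffer="orwynj" (len 6), cursors c1@3 c2@6, authorship ......
After op 2 (insert('f')): buffer="orwfynjf" (len 8), cursors c1@4 c2@8, authorship ...1...2
After op 3 (delete): buffer="orwynj" (len 6), cursors c1@3 c2@6, authorship ......
After op 4 (move_right): buffer="orwynj" (len 6), cursors c1@4 c2@6, authorship ......
After op 5 (insert('h')): buffer="orwyhnjh" (len 8), cursors c1@5 c2@8, authorship ....1..2
Authorship (.=original, N=cursor N): . . . . 1 . . 2
Index 4: author = 1

Answer: cursor 1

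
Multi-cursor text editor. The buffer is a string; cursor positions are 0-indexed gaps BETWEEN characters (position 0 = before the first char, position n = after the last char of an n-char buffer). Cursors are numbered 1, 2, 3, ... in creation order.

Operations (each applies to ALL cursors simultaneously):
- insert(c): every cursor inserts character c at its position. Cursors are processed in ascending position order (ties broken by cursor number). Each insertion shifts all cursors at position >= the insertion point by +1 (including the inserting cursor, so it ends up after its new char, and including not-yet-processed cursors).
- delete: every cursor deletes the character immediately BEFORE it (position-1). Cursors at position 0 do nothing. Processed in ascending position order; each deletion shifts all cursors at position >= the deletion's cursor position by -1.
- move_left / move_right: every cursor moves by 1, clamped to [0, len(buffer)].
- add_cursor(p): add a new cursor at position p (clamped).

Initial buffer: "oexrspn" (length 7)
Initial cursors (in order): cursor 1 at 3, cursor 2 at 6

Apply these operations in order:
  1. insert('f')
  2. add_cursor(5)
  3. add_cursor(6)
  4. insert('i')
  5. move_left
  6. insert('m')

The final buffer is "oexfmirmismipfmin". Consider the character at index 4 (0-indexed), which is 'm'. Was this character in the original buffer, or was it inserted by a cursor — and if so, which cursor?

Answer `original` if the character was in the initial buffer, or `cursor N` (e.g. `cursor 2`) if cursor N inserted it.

Answer: cursor 1

Derivation:
After op 1 (insert('f')): buffer="oexfrspfn" (len 9), cursors c1@4 c2@8, authorship ...1...2.
After op 2 (add_cursor(5)): buffer="oexfrspfn" (len 9), cursors c1@4 c3@5 c2@8, authorship ...1...2.
After op 3 (add_cursor(6)): buffer="oexfrspfn" (len 9), cursors c1@4 c3@5 c4@6 c2@8, authorship ...1...2.
After op 4 (insert('i')): buffer="oexfirisipfin" (len 13), cursors c1@5 c3@7 c4@9 c2@12, authorship ...11.3.4.22.
After op 5 (move_left): buffer="oexfirisipfin" (len 13), cursors c1@4 c3@6 c4@8 c2@11, authorship ...11.3.4.22.
After op 6 (insert('m')): buffer="oexfmirmismipfmin" (len 17), cursors c1@5 c3@8 c4@11 c2@15, authorship ...111.33.44.222.
Authorship (.=original, N=cursor N): . . . 1 1 1 . 3 3 . 4 4 . 2 2 2 .
Index 4: author = 1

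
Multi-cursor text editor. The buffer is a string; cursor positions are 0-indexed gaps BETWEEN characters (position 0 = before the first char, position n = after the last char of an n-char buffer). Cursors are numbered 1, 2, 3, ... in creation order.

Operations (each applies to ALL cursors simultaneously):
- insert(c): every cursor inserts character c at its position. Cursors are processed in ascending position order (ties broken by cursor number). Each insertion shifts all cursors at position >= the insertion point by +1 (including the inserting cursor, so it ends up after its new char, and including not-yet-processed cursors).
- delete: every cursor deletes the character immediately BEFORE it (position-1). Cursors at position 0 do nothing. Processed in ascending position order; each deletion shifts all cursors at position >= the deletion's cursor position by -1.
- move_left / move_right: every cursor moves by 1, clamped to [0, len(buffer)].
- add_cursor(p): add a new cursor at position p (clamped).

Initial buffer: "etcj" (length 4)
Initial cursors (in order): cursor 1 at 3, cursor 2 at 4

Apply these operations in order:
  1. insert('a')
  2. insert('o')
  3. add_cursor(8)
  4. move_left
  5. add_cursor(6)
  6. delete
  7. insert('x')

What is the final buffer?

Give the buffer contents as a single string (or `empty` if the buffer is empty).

After op 1 (insert('a')): buffer="etcaja" (len 6), cursors c1@4 c2@6, authorship ...1.2
After op 2 (insert('o')): buffer="etcaojao" (len 8), cursors c1@5 c2@8, authorship ...11.22
After op 3 (add_cursor(8)): buffer="etcaojao" (len 8), cursors c1@5 c2@8 c3@8, authorship ...11.22
After op 4 (move_left): buffer="etcaojao" (len 8), cursors c1@4 c2@7 c3@7, authorship ...11.22
After op 5 (add_cursor(6)): buffer="etcaojao" (len 8), cursors c1@4 c4@6 c2@7 c3@7, authorship ...11.22
After op 6 (delete): buffer="etco" (len 4), cursors c1@3 c2@3 c3@3 c4@3, authorship ...2
After op 7 (insert('x')): buffer="etcxxxxo" (len 8), cursors c1@7 c2@7 c3@7 c4@7, authorship ...12342

Answer: etcxxxxo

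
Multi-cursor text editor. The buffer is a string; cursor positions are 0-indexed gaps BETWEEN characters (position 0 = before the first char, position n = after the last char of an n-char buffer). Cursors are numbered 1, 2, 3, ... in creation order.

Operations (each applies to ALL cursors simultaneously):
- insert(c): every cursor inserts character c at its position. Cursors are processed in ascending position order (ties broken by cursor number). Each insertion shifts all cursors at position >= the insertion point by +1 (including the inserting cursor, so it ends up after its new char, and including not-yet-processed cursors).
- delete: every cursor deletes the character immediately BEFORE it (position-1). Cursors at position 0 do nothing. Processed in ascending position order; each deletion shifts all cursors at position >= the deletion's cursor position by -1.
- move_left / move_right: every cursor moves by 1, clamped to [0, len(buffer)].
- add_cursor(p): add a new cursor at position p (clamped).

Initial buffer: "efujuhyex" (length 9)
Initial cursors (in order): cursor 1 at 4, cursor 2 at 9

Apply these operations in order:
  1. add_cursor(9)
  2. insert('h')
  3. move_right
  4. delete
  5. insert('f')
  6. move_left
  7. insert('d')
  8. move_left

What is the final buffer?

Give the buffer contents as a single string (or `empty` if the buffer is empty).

Answer: efujhdfhyexfddf

Derivation:
After op 1 (add_cursor(9)): buffer="efujuhyex" (len 9), cursors c1@4 c2@9 c3@9, authorship .........
After op 2 (insert('h')): buffer="efujhuhyexhh" (len 12), cursors c1@5 c2@12 c3@12, authorship ....1.....23
After op 3 (move_right): buffer="efujhuhyexhh" (len 12), cursors c1@6 c2@12 c3@12, authorship ....1.....23
After op 4 (delete): buffer="efujhhyex" (len 9), cursors c1@5 c2@9 c3@9, authorship ....1....
After op 5 (insert('f')): buffer="efujhfhyexff" (len 12), cursors c1@6 c2@12 c3@12, authorship ....11....23
After op 6 (move_left): buffer="efujhfhyexff" (len 12), cursors c1@5 c2@11 c3@11, authorship ....11....23
After op 7 (insert('d')): buffer="efujhdfhyexfddf" (len 15), cursors c1@6 c2@14 c3@14, authorship ....111....2233
After op 8 (move_left): buffer="efujhdfhyexfddf" (len 15), cursors c1@5 c2@13 c3@13, authorship ....111....2233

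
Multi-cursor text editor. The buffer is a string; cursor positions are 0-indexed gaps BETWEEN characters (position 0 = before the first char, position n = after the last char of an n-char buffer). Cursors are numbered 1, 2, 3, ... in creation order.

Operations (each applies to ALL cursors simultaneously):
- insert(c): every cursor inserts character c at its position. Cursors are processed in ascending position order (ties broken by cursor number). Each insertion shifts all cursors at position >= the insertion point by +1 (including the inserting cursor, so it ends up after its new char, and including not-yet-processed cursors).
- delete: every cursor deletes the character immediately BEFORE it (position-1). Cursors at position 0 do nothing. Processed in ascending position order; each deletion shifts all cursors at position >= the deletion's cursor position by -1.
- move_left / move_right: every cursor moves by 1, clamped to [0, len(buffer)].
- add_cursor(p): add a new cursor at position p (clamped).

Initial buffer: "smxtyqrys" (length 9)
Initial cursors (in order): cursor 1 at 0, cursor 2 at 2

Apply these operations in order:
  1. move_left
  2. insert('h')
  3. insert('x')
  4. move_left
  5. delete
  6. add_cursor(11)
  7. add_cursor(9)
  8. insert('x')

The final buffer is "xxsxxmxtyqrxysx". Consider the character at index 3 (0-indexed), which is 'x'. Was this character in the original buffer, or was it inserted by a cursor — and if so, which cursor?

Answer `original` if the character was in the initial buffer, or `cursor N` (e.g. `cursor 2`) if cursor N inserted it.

After op 1 (move_left): buffer="smxtyqrys" (len 9), cursors c1@0 c2@1, authorship .........
After op 2 (insert('h')): buffer="hshmxtyqrys" (len 11), cursors c1@1 c2@3, authorship 1.2........
After op 3 (insert('x')): buffer="hxshxmxtyqrys" (len 13), cursors c1@2 c2@5, authorship 11.22........
After op 4 (move_left): buffer="hxshxmxtyqrys" (len 13), cursors c1@1 c2@4, authorship 11.22........
After op 5 (delete): buffer="xsxmxtyqrys" (len 11), cursors c1@0 c2@2, authorship 1.2........
After op 6 (add_cursor(11)): buffer="xsxmxtyqrys" (len 11), cursors c1@0 c2@2 c3@11, authorship 1.2........
After op 7 (add_cursor(9)): buffer="xsxmxtyqrys" (len 11), cursors c1@0 c2@2 c4@9 c3@11, authorship 1.2........
After op 8 (insert('x')): buffer="xxsxxmxtyqrxysx" (len 15), cursors c1@1 c2@4 c4@12 c3@15, authorship 11.22......4..3
Authorship (.=original, N=cursor N): 1 1 . 2 2 . . . . . . 4 . . 3
Index 3: author = 2

Answer: cursor 2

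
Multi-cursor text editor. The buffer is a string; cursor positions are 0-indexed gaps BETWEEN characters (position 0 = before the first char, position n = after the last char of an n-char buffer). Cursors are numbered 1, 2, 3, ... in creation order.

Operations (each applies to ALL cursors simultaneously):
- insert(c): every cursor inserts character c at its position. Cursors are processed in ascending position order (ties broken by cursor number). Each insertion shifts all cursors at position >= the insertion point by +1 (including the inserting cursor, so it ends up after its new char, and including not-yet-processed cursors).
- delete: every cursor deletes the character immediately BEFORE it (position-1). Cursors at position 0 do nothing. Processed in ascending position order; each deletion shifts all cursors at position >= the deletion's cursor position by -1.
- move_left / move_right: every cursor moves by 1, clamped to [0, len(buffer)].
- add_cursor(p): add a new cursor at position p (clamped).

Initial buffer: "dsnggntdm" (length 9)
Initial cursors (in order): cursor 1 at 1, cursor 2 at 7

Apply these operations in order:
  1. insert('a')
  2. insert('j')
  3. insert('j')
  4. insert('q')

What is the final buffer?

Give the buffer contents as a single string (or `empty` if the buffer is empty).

Answer: dajjqsnggntajjqdm

Derivation:
After op 1 (insert('a')): buffer="dasnggntadm" (len 11), cursors c1@2 c2@9, authorship .1......2..
After op 2 (insert('j')): buffer="dajsnggntajdm" (len 13), cursors c1@3 c2@11, authorship .11......22..
After op 3 (insert('j')): buffer="dajjsnggntajjdm" (len 15), cursors c1@4 c2@13, authorship .111......222..
After op 4 (insert('q')): buffer="dajjqsnggntajjqdm" (len 17), cursors c1@5 c2@15, authorship .1111......2222..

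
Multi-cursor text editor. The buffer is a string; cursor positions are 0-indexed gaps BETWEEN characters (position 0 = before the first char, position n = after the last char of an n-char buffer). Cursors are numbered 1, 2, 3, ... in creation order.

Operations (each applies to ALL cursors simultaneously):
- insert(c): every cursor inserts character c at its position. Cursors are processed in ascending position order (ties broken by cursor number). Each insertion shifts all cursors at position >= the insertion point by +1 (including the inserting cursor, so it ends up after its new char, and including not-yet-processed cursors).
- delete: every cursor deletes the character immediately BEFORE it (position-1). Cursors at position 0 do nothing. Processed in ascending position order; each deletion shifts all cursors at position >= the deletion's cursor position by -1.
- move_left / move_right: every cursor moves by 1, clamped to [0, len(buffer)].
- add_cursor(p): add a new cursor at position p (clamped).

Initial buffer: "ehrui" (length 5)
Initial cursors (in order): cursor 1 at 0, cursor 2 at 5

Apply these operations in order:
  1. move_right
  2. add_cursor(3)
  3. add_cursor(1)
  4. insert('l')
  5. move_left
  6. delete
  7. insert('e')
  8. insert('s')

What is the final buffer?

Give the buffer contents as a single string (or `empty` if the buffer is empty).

After op 1 (move_right): buffer="ehrui" (len 5), cursors c1@1 c2@5, authorship .....
After op 2 (add_cursor(3)): buffer="ehrui" (len 5), cursors c1@1 c3@3 c2@5, authorship .....
After op 3 (add_cursor(1)): buffer="ehrui" (len 5), cursors c1@1 c4@1 c3@3 c2@5, authorship .....
After op 4 (insert('l')): buffer="ellhrluil" (len 9), cursors c1@3 c4@3 c3@6 c2@9, authorship .14..3..2
After op 5 (move_left): buffer="ellhrluil" (len 9), cursors c1@2 c4@2 c3@5 c2@8, authorship .14..3..2
After op 6 (delete): buffer="lhlul" (len 5), cursors c1@0 c4@0 c3@2 c2@4, authorship 4.3.2
After op 7 (insert('e')): buffer="eelheluel" (len 9), cursors c1@2 c4@2 c3@5 c2@8, authorship 144.33.22
After op 8 (insert('s')): buffer="eesslhesluesl" (len 13), cursors c1@4 c4@4 c3@8 c2@12, authorship 14144.333.222

Answer: eesslhesluesl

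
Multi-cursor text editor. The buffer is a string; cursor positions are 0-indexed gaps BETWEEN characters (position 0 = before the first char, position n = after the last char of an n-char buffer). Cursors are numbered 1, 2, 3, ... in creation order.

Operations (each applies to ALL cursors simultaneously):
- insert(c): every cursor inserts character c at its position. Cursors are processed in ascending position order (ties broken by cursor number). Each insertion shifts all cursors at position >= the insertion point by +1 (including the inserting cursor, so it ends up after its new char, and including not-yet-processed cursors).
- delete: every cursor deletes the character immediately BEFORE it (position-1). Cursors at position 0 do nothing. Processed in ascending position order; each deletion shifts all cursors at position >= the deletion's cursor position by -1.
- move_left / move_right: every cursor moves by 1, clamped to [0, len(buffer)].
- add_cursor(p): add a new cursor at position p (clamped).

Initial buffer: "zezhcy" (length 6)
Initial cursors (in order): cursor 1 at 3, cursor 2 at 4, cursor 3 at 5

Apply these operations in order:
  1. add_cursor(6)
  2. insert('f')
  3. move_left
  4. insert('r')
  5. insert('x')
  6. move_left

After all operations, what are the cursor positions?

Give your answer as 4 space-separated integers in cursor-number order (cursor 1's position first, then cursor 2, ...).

After op 1 (add_cursor(6)): buffer="zezhcy" (len 6), cursors c1@3 c2@4 c3@5 c4@6, authorship ......
After op 2 (insert('f')): buffer="zezfhfcfyf" (len 10), cursors c1@4 c2@6 c3@8 c4@10, authorship ...1.2.3.4
After op 3 (move_left): buffer="zezfhfcfyf" (len 10), cursors c1@3 c2@5 c3@7 c4@9, authorship ...1.2.3.4
After op 4 (insert('r')): buffer="zezrfhrfcrfyrf" (len 14), cursors c1@4 c2@7 c3@10 c4@13, authorship ...11.22.33.44
After op 5 (insert('x')): buffer="zezrxfhrxfcrxfyrxf" (len 18), cursors c1@5 c2@9 c3@13 c4@17, authorship ...111.222.333.444
After op 6 (move_left): buffer="zezrxfhrxfcrxfyrxf" (len 18), cursors c1@4 c2@8 c3@12 c4@16, authorship ...111.222.333.444

Answer: 4 8 12 16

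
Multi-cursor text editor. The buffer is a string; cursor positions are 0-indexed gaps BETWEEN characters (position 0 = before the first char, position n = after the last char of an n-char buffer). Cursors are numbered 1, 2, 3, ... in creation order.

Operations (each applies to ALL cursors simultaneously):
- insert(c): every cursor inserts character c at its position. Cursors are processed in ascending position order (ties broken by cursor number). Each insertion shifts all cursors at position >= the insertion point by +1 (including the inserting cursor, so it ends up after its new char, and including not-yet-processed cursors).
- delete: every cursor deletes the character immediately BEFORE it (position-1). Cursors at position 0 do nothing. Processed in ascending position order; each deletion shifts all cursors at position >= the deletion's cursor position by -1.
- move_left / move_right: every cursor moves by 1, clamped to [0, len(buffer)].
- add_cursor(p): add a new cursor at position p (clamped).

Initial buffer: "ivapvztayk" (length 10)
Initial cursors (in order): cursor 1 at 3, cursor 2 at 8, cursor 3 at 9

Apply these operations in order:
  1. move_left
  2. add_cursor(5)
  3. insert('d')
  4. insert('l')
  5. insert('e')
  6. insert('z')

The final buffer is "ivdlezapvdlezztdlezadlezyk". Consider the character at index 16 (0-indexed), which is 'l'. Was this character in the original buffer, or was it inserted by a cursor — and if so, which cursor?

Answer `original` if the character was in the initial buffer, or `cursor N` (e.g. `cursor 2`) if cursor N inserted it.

Answer: cursor 2

Derivation:
After op 1 (move_left): buffer="ivapvztayk" (len 10), cursors c1@2 c2@7 c3@8, authorship ..........
After op 2 (add_cursor(5)): buffer="ivapvztayk" (len 10), cursors c1@2 c4@5 c2@7 c3@8, authorship ..........
After op 3 (insert('d')): buffer="ivdapvdztdadyk" (len 14), cursors c1@3 c4@7 c2@10 c3@12, authorship ..1...4..2.3..
After op 4 (insert('l')): buffer="ivdlapvdlztdladlyk" (len 18), cursors c1@4 c4@9 c2@13 c3@16, authorship ..11...44..22.33..
After op 5 (insert('e')): buffer="ivdleapvdleztdleadleyk" (len 22), cursors c1@5 c4@11 c2@16 c3@20, authorship ..111...444..222.333..
After op 6 (insert('z')): buffer="ivdlezapvdlezztdlezadlezyk" (len 26), cursors c1@6 c4@13 c2@19 c3@24, authorship ..1111...4444..2222.3333..
Authorship (.=original, N=cursor N): . . 1 1 1 1 . . . 4 4 4 4 . . 2 2 2 2 . 3 3 3 3 . .
Index 16: author = 2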